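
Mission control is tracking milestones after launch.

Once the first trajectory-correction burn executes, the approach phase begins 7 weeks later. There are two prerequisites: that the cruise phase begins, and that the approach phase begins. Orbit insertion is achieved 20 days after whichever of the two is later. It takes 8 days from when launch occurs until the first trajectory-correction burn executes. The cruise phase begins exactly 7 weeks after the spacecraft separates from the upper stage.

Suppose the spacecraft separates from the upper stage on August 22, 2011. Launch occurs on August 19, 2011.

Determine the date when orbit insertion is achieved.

The spacecraft separates from the upper stage: Aug 22, 2011.
The cruise phase begins: Aug 22, 2011 + 7 weeks = Oct 10, 2011.
Launch occurs: Aug 19, 2011.
The first trajectory-correction burn executes: Aug 19, 2011 + 8 days = Aug 27, 2011.
The approach phase begins: Aug 27, 2011 + 7 weeks = Oct 15, 2011.
Both prerequisites met — the cruise phase begins (Oct 10, 2011), the approach phase begins (Oct 15, 2011); the later is Oct 15, 2011.
Orbit insertion is achieved: Oct 15, 2011 + 20 days = Nov 4, 2011.

November 4, 2011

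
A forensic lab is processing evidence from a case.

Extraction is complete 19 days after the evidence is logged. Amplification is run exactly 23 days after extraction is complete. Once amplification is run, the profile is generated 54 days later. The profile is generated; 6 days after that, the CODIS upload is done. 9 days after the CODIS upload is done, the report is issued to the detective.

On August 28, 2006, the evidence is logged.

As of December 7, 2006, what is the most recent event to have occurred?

The profile is generated

The evidence is logged: Aug 28, 2006.
Extraction is complete: Aug 28, 2006 + 19 days = Sep 16, 2006.
Amplification is run: Sep 16, 2006 + 23 days = Oct 9, 2006.
The profile is generated: Oct 9, 2006 + 54 days = Dec 2, 2006.
The CODIS upload is done: Dec 2, 2006 + 6 days = Dec 8, 2006.
The report is issued to the detective: Dec 8, 2006 + 9 days = Dec 17, 2006.
Dec 7, 2006 falls between when the profile is generated (Dec 2, 2006) and when the CODIS upload is done (Dec 8, 2006).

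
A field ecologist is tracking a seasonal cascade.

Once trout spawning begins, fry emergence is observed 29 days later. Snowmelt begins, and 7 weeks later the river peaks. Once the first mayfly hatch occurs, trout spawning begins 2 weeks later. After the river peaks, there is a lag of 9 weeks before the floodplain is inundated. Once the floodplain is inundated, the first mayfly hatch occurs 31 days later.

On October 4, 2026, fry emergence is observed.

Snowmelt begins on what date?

April 1, 2026

Fry emergence is observed: Oct 4, 2026.
Trout spawning begins: Oct 4, 2026 − 29 days = Sep 5, 2026.
The first mayfly hatch occurs: Sep 5, 2026 − 2 weeks = Aug 22, 2026.
The floodplain is inundated: Aug 22, 2026 − 31 days = Jul 22, 2026.
The river peaks: Jul 22, 2026 − 9 weeks = May 20, 2026.
Snowmelt begins: May 20, 2026 − 7 weeks = Apr 1, 2026.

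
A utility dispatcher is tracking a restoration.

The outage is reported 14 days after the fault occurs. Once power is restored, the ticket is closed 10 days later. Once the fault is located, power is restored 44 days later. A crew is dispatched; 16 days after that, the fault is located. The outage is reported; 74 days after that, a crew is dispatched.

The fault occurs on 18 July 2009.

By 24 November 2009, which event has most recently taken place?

The fault is located

The fault occurs: Jul 18, 2009.
The outage is reported: Jul 18, 2009 + 14 days = Aug 1, 2009.
A crew is dispatched: Aug 1, 2009 + 74 days = Oct 14, 2009.
The fault is located: Oct 14, 2009 + 16 days = Oct 30, 2009.
Power is restored: Oct 30, 2009 + 44 days = Dec 13, 2009.
The ticket is closed: Dec 13, 2009 + 10 days = Dec 23, 2009.
Nov 24, 2009 falls between when the fault is located (Oct 30, 2009) and when power is restored (Dec 13, 2009).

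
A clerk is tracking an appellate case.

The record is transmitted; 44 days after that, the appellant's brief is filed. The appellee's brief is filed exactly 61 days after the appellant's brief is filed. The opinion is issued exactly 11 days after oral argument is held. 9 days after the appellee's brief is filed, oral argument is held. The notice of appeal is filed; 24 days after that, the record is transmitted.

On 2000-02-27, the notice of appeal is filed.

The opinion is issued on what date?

The notice of appeal is filed: Feb 27, 2000.
The record is transmitted: Feb 27, 2000 + 24 days = Mar 22, 2000.
The appellant's brief is filed: Mar 22, 2000 + 44 days = May 5, 2000.
The appellee's brief is filed: May 5, 2000 + 61 days = Jul 5, 2000.
Oral argument is held: Jul 5, 2000 + 9 days = Jul 14, 2000.
The opinion is issued: Jul 14, 2000 + 11 days = Jul 25, 2000.

2000-07-25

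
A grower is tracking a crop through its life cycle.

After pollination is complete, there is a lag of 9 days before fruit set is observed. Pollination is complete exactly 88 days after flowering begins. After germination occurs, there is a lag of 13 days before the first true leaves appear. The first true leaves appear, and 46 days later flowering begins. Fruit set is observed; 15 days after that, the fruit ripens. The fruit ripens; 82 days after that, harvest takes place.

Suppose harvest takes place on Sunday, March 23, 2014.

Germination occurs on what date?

Harvest takes place: Mar 23, 2014.
The fruit ripens: Mar 23, 2014 − 82 days = Dec 31, 2013.
Fruit set is observed: Dec 31, 2013 − 15 days = Dec 16, 2013.
Pollination is complete: Dec 16, 2013 − 9 days = Dec 7, 2013.
Flowering begins: Dec 7, 2013 − 88 days = Sep 10, 2013.
The first true leaves appear: Sep 10, 2013 − 46 days = Jul 26, 2013.
Germination occurs: Jul 26, 2013 − 13 days = Jul 13, 2013.

Saturday, July 13, 2013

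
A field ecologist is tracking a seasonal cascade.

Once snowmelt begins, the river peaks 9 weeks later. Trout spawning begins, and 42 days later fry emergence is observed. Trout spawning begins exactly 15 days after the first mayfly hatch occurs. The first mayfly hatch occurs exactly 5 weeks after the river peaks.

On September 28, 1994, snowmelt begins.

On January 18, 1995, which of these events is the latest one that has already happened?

The first mayfly hatch occurs

Snowmelt begins: Sep 28, 1994.
The river peaks: Sep 28, 1994 + 9 weeks = Nov 30, 1994.
The first mayfly hatch occurs: Nov 30, 1994 + 5 weeks = Jan 4, 1995.
Trout spawning begins: Jan 4, 1995 + 15 days = Jan 19, 1995.
Fry emergence is observed: Jan 19, 1995 + 42 days = Mar 2, 1995.
Jan 18, 1995 falls between when the first mayfly hatch occurs (Jan 4, 1995) and when trout spawning begins (Jan 19, 1995).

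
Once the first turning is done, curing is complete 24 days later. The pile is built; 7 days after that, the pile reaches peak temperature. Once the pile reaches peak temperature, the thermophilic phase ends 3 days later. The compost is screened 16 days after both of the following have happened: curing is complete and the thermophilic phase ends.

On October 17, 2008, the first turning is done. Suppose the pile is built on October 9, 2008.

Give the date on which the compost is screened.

November 26, 2008

The first turning is done: Oct 17, 2008.
Curing is complete: Oct 17, 2008 + 24 days = Nov 10, 2008.
The pile is built: Oct 9, 2008.
The pile reaches peak temperature: Oct 9, 2008 + 7 days = Oct 16, 2008.
The thermophilic phase ends: Oct 16, 2008 + 3 days = Oct 19, 2008.
Both prerequisites met — curing is complete (Nov 10, 2008), the thermophilic phase ends (Oct 19, 2008); the later is Nov 10, 2008.
The compost is screened: Nov 10, 2008 + 16 days = Nov 26, 2008.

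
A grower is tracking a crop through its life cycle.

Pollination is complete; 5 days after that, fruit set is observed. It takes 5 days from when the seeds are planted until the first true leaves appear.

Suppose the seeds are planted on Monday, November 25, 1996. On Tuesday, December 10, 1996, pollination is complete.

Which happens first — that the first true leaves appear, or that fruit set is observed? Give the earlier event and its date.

The first true leaves appear — Saturday, November 30, 1996

The seeds are planted: Nov 25, 1996.
The first true leaves appear: Nov 25, 1996 + 5 days = Nov 30, 1996.
Pollination is complete: Dec 10, 1996.
Fruit set is observed: Dec 10, 1996 + 5 days = Dec 15, 1996.
Comparing: the first true leaves appear on Nov 30, 1996 vs fruit set is observed on Dec 15, 1996. Earlier: the first true leaves appear.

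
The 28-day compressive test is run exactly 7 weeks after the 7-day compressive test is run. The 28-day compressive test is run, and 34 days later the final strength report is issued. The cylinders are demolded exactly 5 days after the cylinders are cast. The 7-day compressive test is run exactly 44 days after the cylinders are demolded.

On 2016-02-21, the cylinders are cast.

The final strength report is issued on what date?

The cylinders are cast: Feb 21, 2016.
The cylinders are demolded: Feb 21, 2016 + 5 days = Feb 26, 2016.
The 7-day compressive test is run: Feb 26, 2016 + 44 days = Apr 10, 2016.
The 28-day compressive test is run: Apr 10, 2016 + 7 weeks = May 29, 2016.
The final strength report is issued: May 29, 2016 + 34 days = Jul 2, 2016.

2016-07-02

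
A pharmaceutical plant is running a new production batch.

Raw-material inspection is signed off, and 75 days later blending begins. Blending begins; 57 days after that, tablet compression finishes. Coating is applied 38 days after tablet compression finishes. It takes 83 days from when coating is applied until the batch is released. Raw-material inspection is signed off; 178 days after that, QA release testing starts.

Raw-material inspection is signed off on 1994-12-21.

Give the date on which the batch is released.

Raw-material inspection is signed off: Dec 21, 1994.
Blending begins: Dec 21, 1994 + 75 days = Mar 6, 1995.
Tablet compression finishes: Mar 6, 1995 + 57 days = May 2, 1995.
Coating is applied: May 2, 1995 + 38 days = Jun 9, 1995.
The batch is released: Jun 9, 1995 + 83 days = Aug 31, 1995.

1995-08-31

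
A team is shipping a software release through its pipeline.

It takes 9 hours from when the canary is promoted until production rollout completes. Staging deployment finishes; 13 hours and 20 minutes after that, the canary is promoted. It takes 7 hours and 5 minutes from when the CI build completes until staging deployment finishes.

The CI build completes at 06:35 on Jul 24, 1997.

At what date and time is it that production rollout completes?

The CI build completes: 06:35 Jul 24, 1997.
Staging deployment finishes: 06:35 Jul 24, 1997 + 7h05m = 13:40 Jul 24, 1997.
The canary is promoted: 13:40 Jul 24, 1997 + 13h20m = 03:00 Jul 25, 1997.
Production rollout completes: 03:00 Jul 25, 1997 + 9h = 12:00 Jul 25, 1997.

12:00 on Jul 25, 1997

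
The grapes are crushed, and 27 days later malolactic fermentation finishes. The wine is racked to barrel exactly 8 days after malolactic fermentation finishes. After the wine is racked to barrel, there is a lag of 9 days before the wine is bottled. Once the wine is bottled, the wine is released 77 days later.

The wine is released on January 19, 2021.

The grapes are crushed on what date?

September 20, 2020

The wine is released: Jan 19, 2021.
The wine is bottled: Jan 19, 2021 − 77 days = Nov 3, 2020.
The wine is racked to barrel: Nov 3, 2020 − 9 days = Oct 25, 2020.
Malolactic fermentation finishes: Oct 25, 2020 − 8 days = Oct 17, 2020.
The grapes are crushed: Oct 17, 2020 − 27 days = Sep 20, 2020.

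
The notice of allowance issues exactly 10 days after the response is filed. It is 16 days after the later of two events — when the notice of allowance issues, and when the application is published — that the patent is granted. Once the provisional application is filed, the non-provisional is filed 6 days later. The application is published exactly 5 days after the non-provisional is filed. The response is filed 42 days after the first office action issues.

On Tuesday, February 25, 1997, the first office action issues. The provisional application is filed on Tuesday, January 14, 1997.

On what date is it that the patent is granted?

Sunday, May 4, 1997

The first office action issues: Feb 25, 1997.
The response is filed: Feb 25, 1997 + 42 days = Apr 8, 1997.
The notice of allowance issues: Apr 8, 1997 + 10 days = Apr 18, 1997.
The provisional application is filed: Jan 14, 1997.
The non-provisional is filed: Jan 14, 1997 + 6 days = Jan 20, 1997.
The application is published: Jan 20, 1997 + 5 days = Jan 25, 1997.
Both prerequisites met — the notice of allowance issues (Apr 18, 1997), the application is published (Jan 25, 1997); the later is Apr 18, 1997.
The patent is granted: Apr 18, 1997 + 16 days = May 4, 1997.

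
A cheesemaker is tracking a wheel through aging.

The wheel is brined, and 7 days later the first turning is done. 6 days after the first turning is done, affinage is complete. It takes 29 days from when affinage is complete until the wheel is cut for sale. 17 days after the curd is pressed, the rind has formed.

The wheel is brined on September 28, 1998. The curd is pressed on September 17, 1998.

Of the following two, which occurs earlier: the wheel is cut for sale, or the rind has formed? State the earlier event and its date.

The wheel is brined: Sep 28, 1998.
The first turning is done: Sep 28, 1998 + 7 days = Oct 5, 1998.
Affinage is complete: Oct 5, 1998 + 6 days = Oct 11, 1998.
The wheel is cut for sale: Oct 11, 1998 + 29 days = Nov 9, 1998.
The curd is pressed: Sep 17, 1998.
The rind has formed: Sep 17, 1998 + 17 days = Oct 4, 1998.
Comparing: the wheel is cut for sale on Nov 9, 1998 vs the rind has formed on Oct 4, 1998. Earlier: the rind has formed.

The rind has formed — October 4, 1998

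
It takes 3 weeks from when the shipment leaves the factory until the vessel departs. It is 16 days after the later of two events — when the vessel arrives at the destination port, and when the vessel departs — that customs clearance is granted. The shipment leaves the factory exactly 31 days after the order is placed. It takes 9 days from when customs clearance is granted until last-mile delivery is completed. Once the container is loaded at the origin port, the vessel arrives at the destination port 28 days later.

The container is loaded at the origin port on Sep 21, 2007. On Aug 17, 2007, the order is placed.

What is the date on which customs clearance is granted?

The container is loaded at the origin port: Sep 21, 2007.
The vessel arrives at the destination port: Sep 21, 2007 + 28 days = Oct 19, 2007.
The order is placed: Aug 17, 2007.
The shipment leaves the factory: Aug 17, 2007 + 31 days = Sep 17, 2007.
The vessel departs: Sep 17, 2007 + 3 weeks = Oct 8, 2007.
Both prerequisites met — the vessel arrives at the destination port (Oct 19, 2007), the vessel departs (Oct 8, 2007); the later is Oct 19, 2007.
Customs clearance is granted: Oct 19, 2007 + 16 days = Nov 4, 2007.

Nov 4, 2007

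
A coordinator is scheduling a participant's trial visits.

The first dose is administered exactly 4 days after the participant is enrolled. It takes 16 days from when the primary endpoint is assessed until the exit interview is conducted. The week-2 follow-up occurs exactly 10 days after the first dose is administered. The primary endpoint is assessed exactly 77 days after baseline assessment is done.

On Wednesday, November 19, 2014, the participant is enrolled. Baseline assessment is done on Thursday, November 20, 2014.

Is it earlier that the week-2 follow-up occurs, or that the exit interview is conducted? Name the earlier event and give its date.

The participant is enrolled: Nov 19, 2014.
The first dose is administered: Nov 19, 2014 + 4 days = Nov 23, 2014.
The week-2 follow-up occurs: Nov 23, 2014 + 10 days = Dec 3, 2014.
Baseline assessment is done: Nov 20, 2014.
The primary endpoint is assessed: Nov 20, 2014 + 77 days = Feb 5, 2015.
The exit interview is conducted: Feb 5, 2015 + 16 days = Feb 21, 2015.
Comparing: the week-2 follow-up occurs on Dec 3, 2014 vs the exit interview is conducted on Feb 21, 2015. Earlier: the week-2 follow-up occurs.

The week-2 follow-up occurs — Wednesday, December 3, 2014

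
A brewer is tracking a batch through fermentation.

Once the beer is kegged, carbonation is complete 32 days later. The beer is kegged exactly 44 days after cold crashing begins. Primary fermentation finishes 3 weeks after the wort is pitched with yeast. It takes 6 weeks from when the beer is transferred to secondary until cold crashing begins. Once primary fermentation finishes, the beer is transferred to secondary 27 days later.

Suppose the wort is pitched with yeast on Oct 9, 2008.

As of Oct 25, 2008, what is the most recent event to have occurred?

The wort is pitched with yeast: Oct 9, 2008.
Primary fermentation finishes: Oct 9, 2008 + 3 weeks = Oct 30, 2008.
The beer is transferred to secondary: Oct 30, 2008 + 27 days = Nov 26, 2008.
Cold crashing begins: Nov 26, 2008 + 6 weeks = Jan 7, 2009.
The beer is kegged: Jan 7, 2009 + 44 days = Feb 20, 2009.
Carbonation is complete: Feb 20, 2009 + 32 days = Mar 24, 2009.
Oct 25, 2008 falls between when the wort is pitched with yeast (Oct 9, 2008) and when primary fermentation finishes (Oct 30, 2008).

The wort is pitched with yeast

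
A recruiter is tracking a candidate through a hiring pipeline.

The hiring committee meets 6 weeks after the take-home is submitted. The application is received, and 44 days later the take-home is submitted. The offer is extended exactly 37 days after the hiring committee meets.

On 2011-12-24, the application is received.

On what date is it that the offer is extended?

The application is received: Dec 24, 2011.
The take-home is submitted: Dec 24, 2011 + 44 days = Feb 6, 2012.
The hiring committee meets: Feb 6, 2012 + 6 weeks = Mar 19, 2012.
The offer is extended: Mar 19, 2012 + 37 days = Apr 25, 2012.

2012-04-25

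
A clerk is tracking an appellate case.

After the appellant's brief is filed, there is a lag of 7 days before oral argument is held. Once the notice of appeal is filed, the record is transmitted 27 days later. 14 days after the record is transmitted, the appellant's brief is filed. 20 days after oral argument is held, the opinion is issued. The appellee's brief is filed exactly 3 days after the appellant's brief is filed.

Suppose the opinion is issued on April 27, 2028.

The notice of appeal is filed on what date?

The opinion is issued: Apr 27, 2028.
Oral argument is held: Apr 27, 2028 − 20 days = Apr 7, 2028.
The appellant's brief is filed: Apr 7, 2028 − 7 days = Mar 31, 2028.
The record is transmitted: Mar 31, 2028 − 14 days = Mar 17, 2028.
The notice of appeal is filed: Mar 17, 2028 − 27 days = Feb 19, 2028.

February 19, 2028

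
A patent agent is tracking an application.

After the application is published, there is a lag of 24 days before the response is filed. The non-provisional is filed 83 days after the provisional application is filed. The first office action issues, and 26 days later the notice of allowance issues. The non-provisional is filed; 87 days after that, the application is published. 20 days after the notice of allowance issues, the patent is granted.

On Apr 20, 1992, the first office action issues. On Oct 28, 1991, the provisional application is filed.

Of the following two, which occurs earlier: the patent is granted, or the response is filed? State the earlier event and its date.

The response is filed — May 9, 1992

The first office action issues: Apr 20, 1992.
The notice of allowance issues: Apr 20, 1992 + 26 days = May 16, 1992.
The patent is granted: May 16, 1992 + 20 days = Jun 5, 1992.
The provisional application is filed: Oct 28, 1991.
The non-provisional is filed: Oct 28, 1991 + 83 days = Jan 19, 1992.
The application is published: Jan 19, 1992 + 87 days = Apr 15, 1992.
The response is filed: Apr 15, 1992 + 24 days = May 9, 1992.
Comparing: the patent is granted on Jun 5, 1992 vs the response is filed on May 9, 1992. Earlier: the response is filed.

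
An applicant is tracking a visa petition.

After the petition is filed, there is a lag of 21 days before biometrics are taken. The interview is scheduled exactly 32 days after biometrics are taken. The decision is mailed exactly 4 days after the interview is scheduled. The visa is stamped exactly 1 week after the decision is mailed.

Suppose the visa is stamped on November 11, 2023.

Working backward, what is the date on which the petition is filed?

The visa is stamped: Nov 11, 2023.
The decision is mailed: Nov 11, 2023 − 1 week = Nov 4, 2023.
The interview is scheduled: Nov 4, 2023 − 4 days = Oct 31, 2023.
Biometrics are taken: Oct 31, 2023 − 32 days = Sep 29, 2023.
The petition is filed: Sep 29, 2023 − 21 days = Sep 8, 2023.

September 8, 2023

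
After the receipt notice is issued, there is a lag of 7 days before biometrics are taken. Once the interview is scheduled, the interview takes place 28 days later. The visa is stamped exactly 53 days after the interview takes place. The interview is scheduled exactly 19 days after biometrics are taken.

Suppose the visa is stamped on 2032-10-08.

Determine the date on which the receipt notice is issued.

2032-06-23

The visa is stamped: Oct 8, 2032.
The interview takes place: Oct 8, 2032 − 53 days = Aug 16, 2032.
The interview is scheduled: Aug 16, 2032 − 28 days = Jul 19, 2032.
Biometrics are taken: Jul 19, 2032 − 19 days = Jun 30, 2032.
The receipt notice is issued: Jun 30, 2032 − 7 days = Jun 23, 2032.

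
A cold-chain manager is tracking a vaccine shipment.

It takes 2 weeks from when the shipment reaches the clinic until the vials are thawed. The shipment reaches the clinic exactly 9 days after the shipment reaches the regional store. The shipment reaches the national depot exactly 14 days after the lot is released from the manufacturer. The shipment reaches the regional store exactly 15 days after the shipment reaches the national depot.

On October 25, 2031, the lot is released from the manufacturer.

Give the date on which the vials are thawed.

The lot is released from the manufacturer: Oct 25, 2031.
The shipment reaches the national depot: Oct 25, 2031 + 14 days = Nov 8, 2031.
The shipment reaches the regional store: Nov 8, 2031 + 15 days = Nov 23, 2031.
The shipment reaches the clinic: Nov 23, 2031 + 9 days = Dec 2, 2031.
The vials are thawed: Dec 2, 2031 + 2 weeks = Dec 16, 2031.

December 16, 2031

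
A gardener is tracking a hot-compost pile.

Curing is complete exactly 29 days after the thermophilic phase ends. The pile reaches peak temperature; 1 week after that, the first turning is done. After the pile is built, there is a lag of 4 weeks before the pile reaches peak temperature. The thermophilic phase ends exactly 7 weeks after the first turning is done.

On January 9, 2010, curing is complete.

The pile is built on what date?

September 18, 2009

Curing is complete: Jan 9, 2010.
The thermophilic phase ends: Jan 9, 2010 − 29 days = Dec 11, 2009.
The first turning is done: Dec 11, 2009 − 7 weeks = Oct 23, 2009.
The pile reaches peak temperature: Oct 23, 2009 − 1 week = Oct 16, 2009.
The pile is built: Oct 16, 2009 − 4 weeks = Sep 18, 2009.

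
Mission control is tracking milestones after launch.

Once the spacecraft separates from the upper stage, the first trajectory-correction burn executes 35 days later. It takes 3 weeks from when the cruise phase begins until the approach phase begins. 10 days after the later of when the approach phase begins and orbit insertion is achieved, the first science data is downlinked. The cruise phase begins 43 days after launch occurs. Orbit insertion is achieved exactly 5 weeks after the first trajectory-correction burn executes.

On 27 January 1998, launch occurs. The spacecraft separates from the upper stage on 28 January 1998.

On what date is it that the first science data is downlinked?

18 April 1998

Launch occurs: Jan 27, 1998.
The cruise phase begins: Jan 27, 1998 + 43 days = Mar 11, 1998.
The approach phase begins: Mar 11, 1998 + 3 weeks = Apr 1, 1998.
The spacecraft separates from the upper stage: Jan 28, 1998.
The first trajectory-correction burn executes: Jan 28, 1998 + 35 days = Mar 4, 1998.
Orbit insertion is achieved: Mar 4, 1998 + 5 weeks = Apr 8, 1998.
Both prerequisites met — the approach phase begins (Apr 1, 1998), orbit insertion is achieved (Apr 8, 1998); the later is Apr 8, 1998.
The first science data is downlinked: Apr 8, 1998 + 10 days = Apr 18, 1998.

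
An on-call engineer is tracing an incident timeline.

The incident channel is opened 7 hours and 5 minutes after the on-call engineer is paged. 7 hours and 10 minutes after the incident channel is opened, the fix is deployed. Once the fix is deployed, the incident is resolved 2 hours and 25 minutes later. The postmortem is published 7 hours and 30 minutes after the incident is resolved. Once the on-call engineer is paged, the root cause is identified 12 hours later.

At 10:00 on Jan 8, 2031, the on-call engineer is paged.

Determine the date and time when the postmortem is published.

10:10 on Jan 9, 2031

The on-call engineer is paged: 10:00 Jan 8, 2031.
The incident channel is opened: 10:00 Jan 8, 2031 + 7h05m = 17:05 Jan 8, 2031.
The fix is deployed: 17:05 Jan 8, 2031 + 7h10m = 00:15 Jan 9, 2031.
The incident is resolved: 00:15 Jan 9, 2031 + 2h25m = 02:40 Jan 9, 2031.
The postmortem is published: 02:40 Jan 9, 2031 + 7h30m = 10:10 Jan 9, 2031.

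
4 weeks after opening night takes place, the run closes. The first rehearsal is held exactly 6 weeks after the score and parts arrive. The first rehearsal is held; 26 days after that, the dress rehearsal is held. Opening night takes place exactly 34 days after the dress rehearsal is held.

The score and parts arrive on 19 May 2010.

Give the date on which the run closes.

The score and parts arrive: May 19, 2010.
The first rehearsal is held: May 19, 2010 + 6 weeks = Jun 30, 2010.
The dress rehearsal is held: Jun 30, 2010 + 26 days = Jul 26, 2010.
Opening night takes place: Jul 26, 2010 + 34 days = Aug 29, 2010.
The run closes: Aug 29, 2010 + 4 weeks = Sep 26, 2010.

26 September 2010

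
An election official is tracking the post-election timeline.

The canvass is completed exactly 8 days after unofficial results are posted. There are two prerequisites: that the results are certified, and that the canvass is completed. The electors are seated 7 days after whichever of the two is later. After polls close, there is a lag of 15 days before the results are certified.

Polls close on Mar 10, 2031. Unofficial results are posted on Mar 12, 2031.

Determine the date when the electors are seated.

Apr 1, 2031

Polls close: Mar 10, 2031.
The results are certified: Mar 10, 2031 + 15 days = Mar 25, 2031.
Unofficial results are posted: Mar 12, 2031.
The canvass is completed: Mar 12, 2031 + 8 days = Mar 20, 2031.
Both prerequisites met — the results are certified (Mar 25, 2031), the canvass is completed (Mar 20, 2031); the later is Mar 25, 2031.
The electors are seated: Mar 25, 2031 + 7 days = Apr 1, 2031.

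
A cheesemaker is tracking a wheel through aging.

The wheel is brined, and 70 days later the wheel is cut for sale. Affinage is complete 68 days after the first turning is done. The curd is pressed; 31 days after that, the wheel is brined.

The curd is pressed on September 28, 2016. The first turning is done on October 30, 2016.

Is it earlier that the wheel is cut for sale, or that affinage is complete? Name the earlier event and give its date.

Affinage is complete — January 6, 2017

The curd is pressed: Sep 28, 2016.
The wheel is brined: Sep 28, 2016 + 31 days = Oct 29, 2016.
The wheel is cut for sale: Oct 29, 2016 + 70 days = Jan 7, 2017.
The first turning is done: Oct 30, 2016.
Affinage is complete: Oct 30, 2016 + 68 days = Jan 6, 2017.
Comparing: the wheel is cut for sale on Jan 7, 2017 vs affinage is complete on Jan 6, 2017. Earlier: affinage is complete.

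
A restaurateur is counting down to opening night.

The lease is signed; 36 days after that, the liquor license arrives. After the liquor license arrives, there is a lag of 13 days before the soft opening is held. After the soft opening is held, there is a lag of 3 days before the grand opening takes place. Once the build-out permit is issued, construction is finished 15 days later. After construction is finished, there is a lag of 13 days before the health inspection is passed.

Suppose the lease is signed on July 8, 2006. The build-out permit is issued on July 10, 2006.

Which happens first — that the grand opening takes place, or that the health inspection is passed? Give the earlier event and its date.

The lease is signed: Jul 8, 2006.
The liquor license arrives: Jul 8, 2006 + 36 days = Aug 13, 2006.
The soft opening is held: Aug 13, 2006 + 13 days = Aug 26, 2006.
The grand opening takes place: Aug 26, 2006 + 3 days = Aug 29, 2006.
The build-out permit is issued: Jul 10, 2006.
Construction is finished: Jul 10, 2006 + 15 days = Jul 25, 2006.
The health inspection is passed: Jul 25, 2006 + 13 days = Aug 7, 2006.
Comparing: the grand opening takes place on Aug 29, 2006 vs the health inspection is passed on Aug 7, 2006. Earlier: the health inspection is passed.

The health inspection is passed — August 7, 2006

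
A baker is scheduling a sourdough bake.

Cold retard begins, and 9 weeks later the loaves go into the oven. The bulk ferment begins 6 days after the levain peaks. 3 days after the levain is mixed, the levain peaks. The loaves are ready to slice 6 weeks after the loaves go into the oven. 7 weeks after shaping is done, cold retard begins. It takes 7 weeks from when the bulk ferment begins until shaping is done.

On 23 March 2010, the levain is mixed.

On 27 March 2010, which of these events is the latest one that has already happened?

The levain peaks

The levain is mixed: Mar 23, 2010.
The levain peaks: Mar 23, 2010 + 3 days = Mar 26, 2010.
The bulk ferment begins: Mar 26, 2010 + 6 days = Apr 1, 2010.
Shaping is done: Apr 1, 2010 + 7 weeks = May 20, 2010.
Cold retard begins: May 20, 2010 + 7 weeks = Jul 8, 2010.
The loaves go into the oven: Jul 8, 2010 + 9 weeks = Sep 9, 2010.
The loaves are ready to slice: Sep 9, 2010 + 6 weeks = Oct 21, 2010.
Mar 27, 2010 falls between when the levain peaks (Mar 26, 2010) and when the bulk ferment begins (Apr 1, 2010).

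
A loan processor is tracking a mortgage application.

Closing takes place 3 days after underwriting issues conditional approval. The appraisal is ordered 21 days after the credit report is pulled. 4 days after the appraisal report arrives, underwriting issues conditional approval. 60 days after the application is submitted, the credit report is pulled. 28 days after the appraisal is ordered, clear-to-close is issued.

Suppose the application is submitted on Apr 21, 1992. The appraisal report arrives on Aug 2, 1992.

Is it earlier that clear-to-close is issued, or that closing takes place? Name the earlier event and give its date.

The application is submitted: Apr 21, 1992.
The credit report is pulled: Apr 21, 1992 + 60 days = Jun 20, 1992.
The appraisal is ordered: Jun 20, 1992 + 21 days = Jul 11, 1992.
Clear-to-close is issued: Jul 11, 1992 + 28 days = Aug 8, 1992.
The appraisal report arrives: Aug 2, 1992.
Underwriting issues conditional approval: Aug 2, 1992 + 4 days = Aug 6, 1992.
Closing takes place: Aug 6, 1992 + 3 days = Aug 9, 1992.
Comparing: clear-to-close is issued on Aug 8, 1992 vs closing takes place on Aug 9, 1992. Earlier: clear-to-close is issued.

Clear-to-close is issued — Aug 8, 1992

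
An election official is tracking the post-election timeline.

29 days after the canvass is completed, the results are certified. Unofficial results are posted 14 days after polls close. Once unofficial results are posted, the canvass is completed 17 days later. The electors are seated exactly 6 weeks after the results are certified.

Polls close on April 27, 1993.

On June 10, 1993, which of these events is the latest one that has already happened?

Polls close: Apr 27, 1993.
Unofficial results are posted: Apr 27, 1993 + 14 days = May 11, 1993.
The canvass is completed: May 11, 1993 + 17 days = May 28, 1993.
The results are certified: May 28, 1993 + 29 days = Jun 26, 1993.
The electors are seated: Jun 26, 1993 + 6 weeks = Aug 7, 1993.
Jun 10, 1993 falls between when the canvass is completed (May 28, 1993) and when the results are certified (Jun 26, 1993).

The canvass is completed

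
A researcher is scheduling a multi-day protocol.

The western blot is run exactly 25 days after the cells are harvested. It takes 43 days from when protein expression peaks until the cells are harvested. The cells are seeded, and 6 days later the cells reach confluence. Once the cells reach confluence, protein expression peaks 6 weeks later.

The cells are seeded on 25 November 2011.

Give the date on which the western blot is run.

20 March 2012

The cells are seeded: Nov 25, 2011.
The cells reach confluence: Nov 25, 2011 + 6 days = Dec 1, 2011.
Protein expression peaks: Dec 1, 2011 + 6 weeks = Jan 12, 2012.
The cells are harvested: Jan 12, 2012 + 43 days = Feb 24, 2012.
The western blot is run: Feb 24, 2012 + 25 days = Mar 20, 2012.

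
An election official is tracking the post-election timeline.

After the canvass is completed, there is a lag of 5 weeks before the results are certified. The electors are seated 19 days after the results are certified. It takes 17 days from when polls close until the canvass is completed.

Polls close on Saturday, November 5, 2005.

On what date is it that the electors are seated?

Polls close: Nov 5, 2005.
The canvass is completed: Nov 5, 2005 + 17 days = Nov 22, 2005.
The results are certified: Nov 22, 2005 + 5 weeks = Dec 27, 2005.
The electors are seated: Dec 27, 2005 + 19 days = Jan 15, 2006.

Sunday, January 15, 2006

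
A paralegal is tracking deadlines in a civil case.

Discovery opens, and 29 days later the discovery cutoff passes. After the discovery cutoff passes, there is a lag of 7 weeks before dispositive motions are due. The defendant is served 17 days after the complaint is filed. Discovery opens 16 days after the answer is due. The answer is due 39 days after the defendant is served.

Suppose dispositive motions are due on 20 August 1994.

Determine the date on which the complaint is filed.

Dispositive motions are due: Aug 20, 1994.
The discovery cutoff passes: Aug 20, 1994 − 7 weeks = Jul 2, 1994.
Discovery opens: Jul 2, 1994 − 29 days = Jun 3, 1994.
The answer is due: Jun 3, 1994 − 16 days = May 18, 1994.
The defendant is served: May 18, 1994 − 39 days = Apr 9, 1994.
The complaint is filed: Apr 9, 1994 − 17 days = Mar 23, 1994.

23 March 1994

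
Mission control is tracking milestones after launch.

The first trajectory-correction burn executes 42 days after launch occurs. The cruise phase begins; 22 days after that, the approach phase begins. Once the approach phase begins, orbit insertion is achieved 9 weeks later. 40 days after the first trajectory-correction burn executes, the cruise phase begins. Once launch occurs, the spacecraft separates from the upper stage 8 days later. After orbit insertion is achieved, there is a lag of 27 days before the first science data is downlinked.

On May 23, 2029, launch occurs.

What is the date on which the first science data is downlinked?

December 3, 2029

Launch occurs: May 23, 2029.
The first trajectory-correction burn executes: May 23, 2029 + 42 days = Jul 4, 2029.
The cruise phase begins: Jul 4, 2029 + 40 days = Aug 13, 2029.
The approach phase begins: Aug 13, 2029 + 22 days = Sep 4, 2029.
Orbit insertion is achieved: Sep 4, 2029 + 9 weeks = Nov 6, 2029.
The first science data is downlinked: Nov 6, 2029 + 27 days = Dec 3, 2029.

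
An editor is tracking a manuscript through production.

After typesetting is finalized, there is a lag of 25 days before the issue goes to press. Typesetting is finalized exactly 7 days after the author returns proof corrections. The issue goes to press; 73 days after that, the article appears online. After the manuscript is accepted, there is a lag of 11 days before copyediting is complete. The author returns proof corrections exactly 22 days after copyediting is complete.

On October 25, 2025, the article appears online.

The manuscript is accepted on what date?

The article appears online: Oct 25, 2025.
The issue goes to press: Oct 25, 2025 − 73 days = Aug 13, 2025.
Typesetting is finalized: Aug 13, 2025 − 25 days = Jul 19, 2025.
The author returns proof corrections: Jul 19, 2025 − 7 days = Jul 12, 2025.
Copyediting is complete: Jul 12, 2025 − 22 days = Jun 20, 2025.
The manuscript is accepted: Jun 20, 2025 − 11 days = Jun 9, 2025.

June 9, 2025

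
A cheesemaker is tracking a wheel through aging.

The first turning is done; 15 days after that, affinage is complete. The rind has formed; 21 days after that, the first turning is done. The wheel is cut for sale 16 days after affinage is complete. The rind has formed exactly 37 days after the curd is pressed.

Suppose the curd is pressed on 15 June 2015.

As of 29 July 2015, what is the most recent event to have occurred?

The rind has formed

The curd is pressed: Jun 15, 2015.
The rind has formed: Jun 15, 2015 + 37 days = Jul 22, 2015.
The first turning is done: Jul 22, 2015 + 21 days = Aug 12, 2015.
Affinage is complete: Aug 12, 2015 + 15 days = Aug 27, 2015.
The wheel is cut for sale: Aug 27, 2015 + 16 days = Sep 12, 2015.
Jul 29, 2015 falls between when the rind has formed (Jul 22, 2015) and when the first turning is done (Aug 12, 2015).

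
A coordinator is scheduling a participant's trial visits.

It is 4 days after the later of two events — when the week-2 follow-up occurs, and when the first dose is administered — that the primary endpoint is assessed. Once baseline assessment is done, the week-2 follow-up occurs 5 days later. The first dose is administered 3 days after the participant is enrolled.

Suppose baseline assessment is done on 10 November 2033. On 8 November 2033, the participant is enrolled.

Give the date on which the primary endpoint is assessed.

19 November 2033

Baseline assessment is done: Nov 10, 2033.
The week-2 follow-up occurs: Nov 10, 2033 + 5 days = Nov 15, 2033.
The participant is enrolled: Nov 8, 2033.
The first dose is administered: Nov 8, 2033 + 3 days = Nov 11, 2033.
Both prerequisites met — the week-2 follow-up occurs (Nov 15, 2033), the first dose is administered (Nov 11, 2033); the later is Nov 15, 2033.
The primary endpoint is assessed: Nov 15, 2033 + 4 days = Nov 19, 2033.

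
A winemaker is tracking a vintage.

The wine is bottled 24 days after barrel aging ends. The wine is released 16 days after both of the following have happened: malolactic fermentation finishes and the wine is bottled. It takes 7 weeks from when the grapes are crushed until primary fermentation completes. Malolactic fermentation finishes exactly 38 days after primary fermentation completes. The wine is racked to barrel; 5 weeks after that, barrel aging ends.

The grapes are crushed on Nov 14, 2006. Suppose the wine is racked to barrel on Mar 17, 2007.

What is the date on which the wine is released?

The grapes are crushed: Nov 14, 2006.
Primary fermentation completes: Nov 14, 2006 + 7 weeks = Jan 2, 2007.
Malolactic fermentation finishes: Jan 2, 2007 + 38 days = Feb 9, 2007.
The wine is racked to barrel: Mar 17, 2007.
Barrel aging ends: Mar 17, 2007 + 5 weeks = Apr 21, 2007.
The wine is bottled: Apr 21, 2007 + 24 days = May 15, 2007.
Both prerequisites met — malolactic fermentation finishes (Feb 9, 2007), the wine is bottled (May 15, 2007); the later is May 15, 2007.
The wine is released: May 15, 2007 + 16 days = May 31, 2007.

May 31, 2007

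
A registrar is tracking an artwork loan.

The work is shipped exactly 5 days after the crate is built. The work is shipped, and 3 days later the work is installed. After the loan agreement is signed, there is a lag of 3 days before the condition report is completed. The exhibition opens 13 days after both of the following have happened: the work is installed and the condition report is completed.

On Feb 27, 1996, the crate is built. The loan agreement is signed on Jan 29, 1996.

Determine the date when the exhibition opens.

Mar 19, 1996

The crate is built: Feb 27, 1996.
The work is shipped: Feb 27, 1996 + 5 days = Mar 3, 1996.
The work is installed: Mar 3, 1996 + 3 days = Mar 6, 1996.
The loan agreement is signed: Jan 29, 1996.
The condition report is completed: Jan 29, 1996 + 3 days = Feb 1, 1996.
Both prerequisites met — the work is installed (Mar 6, 1996), the condition report is completed (Feb 1, 1996); the later is Mar 6, 1996.
The exhibition opens: Mar 6, 1996 + 13 days = Mar 19, 1996.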